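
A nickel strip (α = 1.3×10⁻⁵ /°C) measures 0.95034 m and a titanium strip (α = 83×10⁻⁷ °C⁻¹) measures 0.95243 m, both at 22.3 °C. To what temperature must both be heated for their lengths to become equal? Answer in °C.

T = 492.0 °C

Equal length when α₁L₁ΔT − α₂L₂ΔT = L₂ − L₁ = 2.09×10⁻³ m
α₁L₁ = 1.235442×10⁻⁵, α₂L₂ = 7.905169×10⁻⁶ → Δ(αL) = 4.449251×10⁻⁶ m/K
ΔT = 2.09×10⁻³ / 4.449251×10⁻⁶ = 469.742 K, so T = 22.3 + 469.742 = 492.042 °C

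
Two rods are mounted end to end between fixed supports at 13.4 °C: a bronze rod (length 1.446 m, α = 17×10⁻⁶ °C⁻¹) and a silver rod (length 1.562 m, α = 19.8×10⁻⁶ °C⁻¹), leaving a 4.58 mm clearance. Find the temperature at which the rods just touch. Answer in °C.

T = 95.9 °C

α₁L₁ = 2.4582×10⁻⁵ m/K, α₂L₂ = 3.09276×10⁻⁵ m/K → total 5.55096×10⁻⁵ m/K
ΔT = g/(α₁L₁+α₂L₂) = 4.58×10⁻³ / 5.55096×10⁻⁵ = 82.508 K
T = 13.4 + 82.508 = 95.908 °C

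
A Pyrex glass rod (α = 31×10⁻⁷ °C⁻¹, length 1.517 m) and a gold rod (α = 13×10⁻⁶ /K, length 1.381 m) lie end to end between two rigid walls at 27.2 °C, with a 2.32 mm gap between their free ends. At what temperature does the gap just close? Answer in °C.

T = 130 °C

Gap closes when ΔL₁ + ΔL₂ = 2.32 mm = 2.32×10⁻³ m
(α₁L₁ + α₂L₂)ΔT = g
α₁L₁ + α₂L₂ = 31×10⁻⁷×1.517 + 13×10⁻⁶×1.381 = 2.26557×10⁻⁵ m/K
ΔT = 2.32×10⁻³ / 2.26557×10⁻⁵ = 102.40 K
T = 27.2 + 102.40 = 129.60 °C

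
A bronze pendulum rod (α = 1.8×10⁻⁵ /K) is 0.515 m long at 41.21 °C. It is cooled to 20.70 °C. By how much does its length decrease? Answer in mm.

ΔL = 0.190 mm

|ΔT| = |20.70 − 41.21| = 20.51 K
ΔL = αL₀ΔT = (1.8×10⁻⁵)(0.515)(20.51) = 1.90×10⁻⁴ m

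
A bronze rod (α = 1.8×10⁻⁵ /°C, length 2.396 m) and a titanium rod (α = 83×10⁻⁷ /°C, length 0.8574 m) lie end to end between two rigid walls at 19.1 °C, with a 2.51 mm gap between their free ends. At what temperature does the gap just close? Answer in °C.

T = 69.1 °C

Gap closes when ΔL₁ + ΔL₂ = 2.51 mm = 2.51×10⁻³ m
(α₁L₁ + α₂L₂)ΔT = g
α₁L₁ + α₂L₂ = 1.8×10⁻⁵×2.396 + 83×10⁻⁷×0.8574 = 5.024442×10⁻⁵ m/K
ΔT = 2.51×10⁻³ / 5.024442×10⁻⁵ = 49.956 K
T = 19.1 + 49.956 = 69.056 °C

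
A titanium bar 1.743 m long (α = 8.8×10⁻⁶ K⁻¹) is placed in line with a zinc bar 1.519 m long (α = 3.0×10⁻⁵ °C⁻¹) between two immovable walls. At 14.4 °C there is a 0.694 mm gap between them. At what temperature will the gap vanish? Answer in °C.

Gap closes when ΔL₁ + ΔL₂ = 0.694 mm = 6.94×10⁻⁴ m
(α₁L₁ + α₂L₂)ΔT = g
α₁L₁ + α₂L₂ = 8.8×10⁻⁶×1.743 + 3.0×10⁻⁵×1.519 = 6.09084×10⁻⁵ m/K
ΔT = 6.94×10⁻⁴ / 6.09084×10⁻⁵ = 11.394 K
T = 14.4 + 11.394 = 25.794 °C

T = 25.8 °C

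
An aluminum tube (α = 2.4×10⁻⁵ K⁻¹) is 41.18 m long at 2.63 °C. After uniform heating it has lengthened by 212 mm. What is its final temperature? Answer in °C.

T = 217 °C

ΔL = αL₀ΔT ⇒ ΔT = ΔL / (αL₀)
ΔT = 212×10⁻³ m / (2.4×10⁻⁵ × 41.18 m) = 214.51 K
T = 2.63 + 214.51 = 217.14 °C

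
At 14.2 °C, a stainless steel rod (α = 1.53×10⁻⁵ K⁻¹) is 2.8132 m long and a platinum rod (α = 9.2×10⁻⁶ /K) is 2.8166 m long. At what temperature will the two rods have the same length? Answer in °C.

T = 212.7 °C

L₁(1 + α₁ΔT) = L₂(1 + α₂ΔT) ⇒ ΔT = (L₂ − L₁)/(α₁L₁ − α₂L₂)
L₂ − L₁ = 2.8166 − 2.8132 = 3.40×10⁻³ m
α₁L₁ − α₂L₂ = 1.53×10⁻⁵×2.8132 − 9.2×10⁻⁶×2.8166 = 1.712924×10⁻⁵ m/K
ΔT = 3.40×10⁻³ / 1.712924×10⁻⁵ = 198.491 K
T = 14.2 + 198.491 = 212.691 °C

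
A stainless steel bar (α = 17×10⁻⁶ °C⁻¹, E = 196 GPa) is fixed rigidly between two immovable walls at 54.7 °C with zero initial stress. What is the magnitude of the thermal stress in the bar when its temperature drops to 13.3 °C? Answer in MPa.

σ = 138 MPa

Fully constrained: the free strain ε = αΔT is blocked, so σ = Eε = EαΔT.
|ΔT| = 41.4 K
σ = 196×10⁹ × 17×10⁻⁶ × 41.4 = 1.38×10⁸ Pa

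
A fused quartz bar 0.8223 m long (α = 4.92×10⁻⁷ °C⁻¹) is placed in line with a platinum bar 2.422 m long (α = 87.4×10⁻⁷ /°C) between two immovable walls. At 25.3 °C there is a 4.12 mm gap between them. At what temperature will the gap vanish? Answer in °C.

Gap closes when ΔL₁ + ΔL₂ = 4.12 mm = 4.12×10⁻³ m
(α₁L₁ + α₂L₂)ΔT = g
α₁L₁ + α₂L₂ = 4.92×10⁻⁷×0.8223 + 87.4×10⁻⁷×2.422 = 2.15728516×10⁻⁵ m/K
ΔT = 4.12×10⁻³ / 2.15728516×10⁻⁵ = 190.98 K
T = 25.3 + 190.98 = 216.28 °C

T = 216 °C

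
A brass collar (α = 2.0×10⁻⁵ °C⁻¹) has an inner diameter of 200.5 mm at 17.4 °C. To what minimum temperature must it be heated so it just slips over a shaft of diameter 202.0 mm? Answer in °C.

Required Δd = 202.0 − 200.5 = 1.5 mm
Δd = αd₀ΔT ⇒ ΔT = Δd/(αd₀) = 1.5 / (2.0×10⁻⁵ × 200.5) = 374.06 K
T_min = 17.4 + 374.06 = 391.46 °C

T = 391 °C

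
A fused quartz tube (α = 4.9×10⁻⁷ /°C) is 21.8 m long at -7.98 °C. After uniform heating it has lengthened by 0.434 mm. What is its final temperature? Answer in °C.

ΔL = αL₀ΔT ⇒ ΔT = ΔL / (αL₀)
ΔT = 0.434×10⁻³ m / (4.9×10⁻⁷ × 21.8 m) = 40.629 K
T = -7.98 + 40.629 = 32.649 °C

T = 32.6 °C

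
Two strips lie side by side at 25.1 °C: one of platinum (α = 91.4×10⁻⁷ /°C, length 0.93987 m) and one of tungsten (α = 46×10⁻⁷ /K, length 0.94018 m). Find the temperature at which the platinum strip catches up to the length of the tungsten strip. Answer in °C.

L₁(1 + α₁ΔT) = L₂(1 + α₂ΔT) ⇒ ΔT = (L₂ − L₁)/(α₁L₁ − α₂L₂)
L₂ − L₁ = 0.94018 − 0.93987 = 3.10×10⁻⁴ m
α₁L₁ − α₂L₂ = 91.4×10⁻⁷×0.93987 − 46×10⁻⁷×0.94018 = 4.2655838×10⁻⁶ m/K
ΔT = 3.10×10⁻⁴ / 4.2655838×10⁻⁶ = 72.6747 K
T = 25.1 + 72.6747 = 97.7747 °C

T = 97.77 °C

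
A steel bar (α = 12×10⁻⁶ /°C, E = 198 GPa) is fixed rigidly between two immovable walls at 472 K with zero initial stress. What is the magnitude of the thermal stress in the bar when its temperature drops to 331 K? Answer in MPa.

σ = 335 MPa

Fully constrained: the free strain ε = αΔT is blocked, so σ = Eε = EαΔT.
|ΔT| = 141 K
σ = 198×10⁹ × 12×10⁻⁶ × 141 = 3.35×10⁸ Pa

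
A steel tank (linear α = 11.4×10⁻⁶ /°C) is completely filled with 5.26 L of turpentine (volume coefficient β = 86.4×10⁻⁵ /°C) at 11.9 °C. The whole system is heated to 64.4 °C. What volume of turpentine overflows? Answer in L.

0.229 L

The tank also expands: β_container ≈ 3α = 3.42×10⁻⁵ /K
Net overflow = V₀(β_liq − 3α_cont)ΔT
β − 3α = 8.64×10⁻⁴ − 3.42×10⁻⁵ = 8.298×10⁻⁴ /K; ΔT = 52.5 K
ΔV = 5.26 × 8.298×10⁻⁴ × 52.5 = 0.229 L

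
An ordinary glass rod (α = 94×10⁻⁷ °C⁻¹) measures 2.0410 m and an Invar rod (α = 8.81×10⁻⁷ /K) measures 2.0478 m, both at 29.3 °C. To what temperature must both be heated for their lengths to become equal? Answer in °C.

L₁(1 + α₁ΔT) = L₂(1 + α₂ΔT) ⇒ ΔT = (L₂ − L₁)/(α₁L₁ − α₂L₂)
L₂ − L₁ = 2.0478 − 2.0410 = 6.80×10⁻³ m
α₁L₁ − α₂L₂ = 94×10⁻⁷×2.0410 − 8.81×10⁻⁷×2.0478 = 1.73812882×10⁻⁵ m/K
ΔT = 6.80×10⁻³ / 1.73812882×10⁻⁵ = 391.225 K
T = 29.3 + 391.225 = 420.525 °C

T = 420.5 °C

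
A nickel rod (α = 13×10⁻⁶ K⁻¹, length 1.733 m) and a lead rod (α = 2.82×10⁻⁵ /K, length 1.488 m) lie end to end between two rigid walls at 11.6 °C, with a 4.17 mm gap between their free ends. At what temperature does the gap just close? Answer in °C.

α₁L₁ = 2.2529×10⁻⁵ m/K, α₂L₂ = 4.19616×10⁻⁵ m/K → total 6.44906×10⁻⁵ m/K
ΔT = g/(α₁L₁+α₂L₂) = 4.17×10⁻³ / 6.44906×10⁻⁵ = 64.661 K
T = 11.6 + 64.661 = 76.261 °C

T = 76.3 °C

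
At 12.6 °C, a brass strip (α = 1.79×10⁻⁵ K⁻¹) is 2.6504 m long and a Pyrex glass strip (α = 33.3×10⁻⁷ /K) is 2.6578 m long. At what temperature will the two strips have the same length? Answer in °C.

T = 204.4 °C

L₁(1 + α₁ΔT) = L₂(1 + α₂ΔT) ⇒ ΔT = (L₂ − L₁)/(α₁L₁ − α₂L₂)
L₂ − L₁ = 2.6578 − 2.6504 = 7.40×10⁻³ m
α₁L₁ − α₂L₂ = 1.79×10⁻⁵×2.6504 − 33.3×10⁻⁷×2.6578 = 3.8591686×10⁻⁵ m/K
ΔT = 7.40×10⁻³ / 3.8591686×10⁻⁵ = 191.751 K
T = 12.6 + 191.751 = 204.351 °C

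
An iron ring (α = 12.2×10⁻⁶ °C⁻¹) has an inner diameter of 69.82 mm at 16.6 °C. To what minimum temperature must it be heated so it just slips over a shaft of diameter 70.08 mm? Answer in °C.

T = 322 °C

Required Δd = 70.08 − 69.82 = 0.26 mm
Δd = αd₀ΔT ⇒ ΔT = Δd/(αd₀) = 0.26 / (12.2×10⁻⁶ × 69.82) = 305.23 K
T_min = 16.6 + 305.23 = 321.83 °C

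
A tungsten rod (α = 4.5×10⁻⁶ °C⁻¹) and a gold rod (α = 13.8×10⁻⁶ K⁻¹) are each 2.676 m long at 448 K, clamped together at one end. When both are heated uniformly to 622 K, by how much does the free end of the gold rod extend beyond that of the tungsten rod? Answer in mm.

4.33 mm

ΔT = 174 K
tungsten: ΔL = 4.5×10⁻⁶ × 2.676 m × 174 = 2.0953×10⁻³ m = 2.0953 mm
gold: ΔL = 13.8×10⁻⁶ × 2.676 m × 174 = 6.4256×10⁻³ m = 6.4256 mm
difference = 6.4256 − 2.0953 = 4.3303 mm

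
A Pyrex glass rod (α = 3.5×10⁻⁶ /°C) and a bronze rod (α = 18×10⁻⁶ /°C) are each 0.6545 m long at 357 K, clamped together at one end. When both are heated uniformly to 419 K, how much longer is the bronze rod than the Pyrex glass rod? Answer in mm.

ΔT = 62 K
Pyrex glass: ΔL = 3.5×10⁻⁶ × 0.6545 m × 62 = 1.4203×10⁻⁴ m = 0.14203 mm
bronze: ΔL = 18×10⁻⁶ × 0.6545 m × 62 = 7.3042×10⁻⁴ m = 0.73042 mm
difference = 0.73042 − 0.14203 = 0.58839 mm

0.588 mm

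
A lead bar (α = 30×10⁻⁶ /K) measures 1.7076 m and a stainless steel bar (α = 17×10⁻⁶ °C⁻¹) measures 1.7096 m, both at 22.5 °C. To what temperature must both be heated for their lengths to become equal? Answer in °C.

T = 112.7 °C

L₁(1 + α₁ΔT) = L₂(1 + α₂ΔT) ⇒ ΔT = (L₂ − L₁)/(α₁L₁ − α₂L₂)
L₂ − L₁ = 1.7096 − 1.7076 = 2.00×10⁻³ m
α₁L₁ − α₂L₂ = 30×10⁻⁶×1.7076 − 17×10⁻⁶×1.7096 = 2.21648×10⁻⁵ m/K
ΔT = 2.00×10⁻³ / 2.21648×10⁻⁵ = 90.233 K
T = 22.5 + 90.233 = 112.733 °C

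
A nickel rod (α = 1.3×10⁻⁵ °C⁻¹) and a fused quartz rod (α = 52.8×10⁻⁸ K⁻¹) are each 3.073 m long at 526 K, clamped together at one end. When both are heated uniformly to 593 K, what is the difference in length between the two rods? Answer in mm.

2.57 mm

ΔT = 67 K
nickel: ΔL = 1.3×10⁻⁵ × 3.073 m × 67 = 2.6766×10⁻³ m = 2.6766 mm
fused quartz: ΔL = 52.8×10⁻⁸ × 3.073 m × 67 = 1.0871×10⁻⁴ m = 0.10871 mm
difference = 2.6766 − 0.10871 = 2.56789 mm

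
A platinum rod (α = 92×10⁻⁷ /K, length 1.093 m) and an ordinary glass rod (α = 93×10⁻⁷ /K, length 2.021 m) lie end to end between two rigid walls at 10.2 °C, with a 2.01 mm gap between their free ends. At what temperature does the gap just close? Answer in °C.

Gap closes when ΔL₁ + ΔL₂ = 2.01 mm = 2.01×10⁻³ m
(α₁L₁ + α₂L₂)ΔT = g
α₁L₁ + α₂L₂ = 92×10⁻⁷×1.093 + 93×10⁻⁷×2.021 = 2.88509×10⁻⁵ m/K
ΔT = 2.01×10⁻³ / 2.88509×10⁻⁵ = 69.669 K
T = 10.2 + 69.669 = 79.869 °C

T = 79.9 °C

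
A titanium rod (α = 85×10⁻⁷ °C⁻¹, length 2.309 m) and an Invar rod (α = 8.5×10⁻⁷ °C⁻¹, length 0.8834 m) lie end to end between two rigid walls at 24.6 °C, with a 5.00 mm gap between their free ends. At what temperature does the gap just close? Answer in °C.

T = 270 °C

α₁L₁ = 1.96265×10⁻⁵ m/K, α₂L₂ = 7.5089×10⁻⁷ m/K → total 2.037739×10⁻⁵ m/K
ΔT = g/(α₁L₁+α₂L₂) = 5.00×10⁻³ / 2.037739×10⁻⁵ = 245.37 K
T = 24.6 + 245.37 = 269.97 °C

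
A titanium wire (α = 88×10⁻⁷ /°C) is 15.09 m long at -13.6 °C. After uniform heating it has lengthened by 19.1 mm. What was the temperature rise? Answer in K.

ΔL = αL₀ΔT ⇒ ΔT = ΔL / (αL₀)
ΔT = 19.1×10⁻³ m / (88×10⁻⁷ × 15.09 m) = 143.83 K

ΔT = 144 K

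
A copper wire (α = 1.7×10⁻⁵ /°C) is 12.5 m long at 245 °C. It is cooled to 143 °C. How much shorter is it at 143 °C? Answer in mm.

|ΔT| = |143 − 245| = 102 K
ΔL = αL₀ΔT = (1.7×10⁻⁵)(12.5)(102) = 2.17×10⁻² m

ΔL = 21.7 mm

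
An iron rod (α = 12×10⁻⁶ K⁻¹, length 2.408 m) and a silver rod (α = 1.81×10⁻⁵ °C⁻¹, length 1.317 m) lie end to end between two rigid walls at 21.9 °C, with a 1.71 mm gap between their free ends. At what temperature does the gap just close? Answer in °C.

T = 54.3 °C

Gap closes when ΔL₁ + ΔL₂ = 1.71 mm = 1.71×10⁻³ m
(α₁L₁ + α₂L₂)ΔT = g
α₁L₁ + α₂L₂ = 12×10⁻⁶×2.408 + 1.81×10⁻⁵×1.317 = 5.27337×10⁻⁵ m/K
ΔT = 1.71×10⁻³ / 5.27337×10⁻⁵ = 32.427 K
T = 21.9 + 32.427 = 54.327 °C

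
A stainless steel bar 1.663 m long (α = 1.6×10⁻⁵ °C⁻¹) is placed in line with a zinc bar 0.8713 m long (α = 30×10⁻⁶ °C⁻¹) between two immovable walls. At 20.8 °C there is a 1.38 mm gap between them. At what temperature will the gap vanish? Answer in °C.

α₁L₁ = 2.6608×10⁻⁵ m/K, α₂L₂ = 2.6139×10⁻⁵ m/K → total 5.2747×10⁻⁵ m/K
ΔT = g/(α₁L₁+α₂L₂) = 1.38×10⁻³ / 5.2747×10⁻⁵ = 26.163 K
T = 20.8 + 26.163 = 46.963 °C

T = 47.0 °C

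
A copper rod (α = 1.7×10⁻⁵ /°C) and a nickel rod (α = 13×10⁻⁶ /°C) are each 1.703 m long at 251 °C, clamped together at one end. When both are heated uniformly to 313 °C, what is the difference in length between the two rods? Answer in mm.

ΔT = 62 K
copper: ΔL = 1.7×10⁻⁵ × 1.703 m × 62 = 1.7950×10⁻³ m = 1.7950 mm
nickel: ΔL = 13×10⁻⁶ × 1.703 m × 62 = 1.3726×10⁻³ m = 1.3726 mm
difference = 1.7950 − 1.3726 = 0.4224 mm

0.422 mm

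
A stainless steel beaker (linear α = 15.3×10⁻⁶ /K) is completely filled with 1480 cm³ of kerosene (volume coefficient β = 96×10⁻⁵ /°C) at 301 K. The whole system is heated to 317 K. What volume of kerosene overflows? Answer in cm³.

21.6 cm³

The beaker also expands: β_container ≈ 3α = 4.59×10⁻⁵ /K
Net overflow = V₀(β_liq − 3α_cont)ΔT
β − 3α = 9.60×10⁻⁴ − 4.59×10⁻⁵ = 9.141×10⁻⁴ /K; ΔT = 16 K
ΔV = 1480 × 9.141×10⁻⁴ × 16 = 21.6 cm³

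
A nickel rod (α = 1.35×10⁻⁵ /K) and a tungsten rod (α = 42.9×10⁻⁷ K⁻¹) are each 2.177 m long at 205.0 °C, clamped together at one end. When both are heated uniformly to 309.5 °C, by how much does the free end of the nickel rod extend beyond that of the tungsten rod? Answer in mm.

ΔT = 104.5 K
nickel: ΔL = 1.35×10⁻⁵ × 2.177 m × 104.5 = 3.0712×10⁻³ m = 3.0712 mm
tungsten: ΔL = 42.9×10⁻⁷ × 2.177 m × 104.5 = 9.7596×10⁻⁴ m = 0.97596 mm
difference = 3.0712 − 0.97596 = 2.09524 mm

2.10 mm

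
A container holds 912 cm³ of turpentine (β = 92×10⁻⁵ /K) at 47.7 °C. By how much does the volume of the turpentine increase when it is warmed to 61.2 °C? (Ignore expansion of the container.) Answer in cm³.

|ΔT| = |61.2 − 47.7| = 13.5 K
ΔV = βV₀ΔT = (92×10⁻⁵)(912)(13.5) = 11.3 cm³

ΔV = 11.3 cm³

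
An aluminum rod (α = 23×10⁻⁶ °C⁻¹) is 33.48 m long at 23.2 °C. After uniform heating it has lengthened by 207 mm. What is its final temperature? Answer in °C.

ΔL = αL₀ΔT ⇒ ΔT = ΔL / (αL₀)
ΔT = 207×10⁻³ m / (23×10⁻⁶ × 33.48 m) = 268.82 K
T = 23.2 + 268.82 = 292.02 °C

T = 292 °C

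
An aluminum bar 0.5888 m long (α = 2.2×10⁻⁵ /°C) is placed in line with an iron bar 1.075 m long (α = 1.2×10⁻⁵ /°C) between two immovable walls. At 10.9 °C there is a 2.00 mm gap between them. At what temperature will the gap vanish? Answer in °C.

Gap closes when ΔL₁ + ΔL₂ = 2.00 mm = 2.00×10⁻³ m
(α₁L₁ + α₂L₂)ΔT = g
α₁L₁ + α₂L₂ = 2.2×10⁻⁵×0.5888 + 1.2×10⁻⁵×1.075 = 2.58536×10⁻⁵ m/K
ΔT = 2.00×10⁻³ / 2.58536×10⁻⁵ = 77.359 K
T = 10.9 + 77.359 = 88.259 °C

T = 88.3 °C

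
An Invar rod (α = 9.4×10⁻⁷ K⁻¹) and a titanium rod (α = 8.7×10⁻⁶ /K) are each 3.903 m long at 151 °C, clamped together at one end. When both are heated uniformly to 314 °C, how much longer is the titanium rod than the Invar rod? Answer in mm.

ΔT = 163 K
Invar: ΔL = 9.4×10⁻⁷ × 3.903 m × 163 = 5.9802×10⁻⁴ m = 0.59802 mm
titanium: ΔL = 8.7×10⁻⁶ × 3.903 m × 163 = 5.5348×10⁻³ m = 5.5348 mm
difference = 5.5348 − 0.59802 = 4.93678 mm

4.94 mm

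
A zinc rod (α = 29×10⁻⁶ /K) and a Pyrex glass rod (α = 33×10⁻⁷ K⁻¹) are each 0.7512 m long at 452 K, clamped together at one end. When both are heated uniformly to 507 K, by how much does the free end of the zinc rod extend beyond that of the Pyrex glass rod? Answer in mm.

ΔT = 55 K
zinc: ΔL = 29×10⁻⁶ × 0.7512 m × 55 = 1.1982×10⁻³ m = 1.1982 mm
Pyrex glass: ΔL = 33×10⁻⁷ × 0.7512 m × 55 = 1.3634×10⁻⁴ m = 0.13634 mm
difference = 1.1982 − 0.13634 = 1.06186 mm

1.06 mm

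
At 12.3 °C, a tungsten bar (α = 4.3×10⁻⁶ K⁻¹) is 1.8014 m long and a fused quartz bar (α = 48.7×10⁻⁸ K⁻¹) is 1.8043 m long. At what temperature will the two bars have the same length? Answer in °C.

L₁(1 + α₁ΔT) = L₂(1 + α₂ΔT) ⇒ ΔT = (L₂ − L₁)/(α₁L₁ − α₂L₂)
L₂ − L₁ = 1.8043 − 1.8014 = 2.90×10⁻³ m
α₁L₁ − α₂L₂ = 4.3×10⁻⁶×1.8014 − 48.7×10⁻⁸×1.8043 = 6.8673259×10⁻⁶ m/K
ΔT = 2.90×10⁻³ / 6.8673259×10⁻⁶ = 422.290 K
T = 12.3 + 422.290 = 434.590 °C

T = 434.6 °C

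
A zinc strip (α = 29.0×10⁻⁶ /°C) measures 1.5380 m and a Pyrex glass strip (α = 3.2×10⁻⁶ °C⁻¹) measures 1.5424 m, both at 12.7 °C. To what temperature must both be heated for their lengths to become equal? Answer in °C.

T = 123.6 °C

Equal length when α₁L₁ΔT − α₂L₂ΔT = L₂ − L₁ = 4.40×10⁻³ m
α₁L₁ = 4.4602×10⁻⁵, α₂L₂ = 4.93568×10⁻⁶ → Δ(αL) = 3.966632×10⁻⁵ m/K
ΔT = 4.40×10⁻³ / 3.966632×10⁻⁵ = 110.925 K, so T = 12.7 + 110.925 = 123.625 °C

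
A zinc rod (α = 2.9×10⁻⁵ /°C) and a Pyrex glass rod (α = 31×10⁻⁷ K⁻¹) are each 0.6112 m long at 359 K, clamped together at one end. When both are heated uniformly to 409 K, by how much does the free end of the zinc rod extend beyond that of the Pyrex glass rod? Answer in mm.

0.792 mm

ΔT = 50 K
zinc: ΔL = 2.9×10⁻⁵ × 0.6112 m × 50 = 8.8624×10⁻⁴ m = 0.88624 mm
Pyrex glass: ΔL = 31×10⁻⁷ × 0.6112 m × 50 = 9.4736×10⁻⁵ m = 0.094736 mm
difference = 0.88624 − 0.094736 = 0.791504 mm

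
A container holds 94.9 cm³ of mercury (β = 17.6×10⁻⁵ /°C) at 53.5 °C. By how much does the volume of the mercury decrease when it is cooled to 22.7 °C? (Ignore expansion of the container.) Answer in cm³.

|ΔT| = |22.7 − 53.5| = 30.8 K
ΔV = βV₀ΔT = (17.6×10⁻⁵)(94.9)(30.8) = 0.514 cm³

ΔV = 0.514 cm³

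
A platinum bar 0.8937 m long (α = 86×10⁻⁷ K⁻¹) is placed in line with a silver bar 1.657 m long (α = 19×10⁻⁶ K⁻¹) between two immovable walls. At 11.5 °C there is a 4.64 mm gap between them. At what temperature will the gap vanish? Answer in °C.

Gap closes when ΔL₁ + ΔL₂ = 4.64 mm = 4.64×10⁻³ m
(α₁L₁ + α₂L₂)ΔT = g
α₁L₁ + α₂L₂ = 86×10⁻⁷×0.8937 + 19×10⁻⁶×1.657 = 3.916882×10⁻⁵ m/K
ΔT = 4.64×10⁻³ / 3.916882×10⁻⁵ = 118.46 K
T = 11.5 + 118.46 = 129.96 °C

T = 130 °C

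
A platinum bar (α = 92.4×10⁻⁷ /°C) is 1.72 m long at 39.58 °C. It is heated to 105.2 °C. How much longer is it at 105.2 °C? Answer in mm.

ΔL = 1.04 mm

|ΔT| = |105.2 − 39.58| = 65.62 K
ΔL = αL₀ΔT = (92.4×10⁻⁷)(1.72)(65.62) = 1.04×10⁻³ m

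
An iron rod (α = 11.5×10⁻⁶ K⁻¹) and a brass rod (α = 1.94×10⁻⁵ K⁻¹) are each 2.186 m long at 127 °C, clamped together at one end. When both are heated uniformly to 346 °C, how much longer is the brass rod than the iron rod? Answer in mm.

ΔT = 219 K
iron: ΔL = 11.5×10⁻⁶ × 2.186 m × 219 = 5.5054×10⁻³ m = 5.5054 mm
brass: ΔL = 1.94×10⁻⁵ × 2.186 m × 219 = 9.2874×10⁻³ m = 9.2874 mm
difference = 9.2874 − 5.5054 = 3.7820 mm

3.78 mm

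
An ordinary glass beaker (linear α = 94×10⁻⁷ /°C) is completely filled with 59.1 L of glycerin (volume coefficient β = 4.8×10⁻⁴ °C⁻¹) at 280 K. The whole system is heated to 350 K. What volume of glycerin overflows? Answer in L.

1.87 L

The beaker also expands: β_container ≈ 3α = 2.82×10⁻⁵ /K
Net overflow = V₀(β_liq − 3α_cont)ΔT
β − 3α = 4.80×10⁻⁴ − 2.82×10⁻⁵ = 4.518×10⁻⁴ /K; ΔT = 70 K
ΔV = 59.1 × 4.518×10⁻⁴ × 70 = 1.87 L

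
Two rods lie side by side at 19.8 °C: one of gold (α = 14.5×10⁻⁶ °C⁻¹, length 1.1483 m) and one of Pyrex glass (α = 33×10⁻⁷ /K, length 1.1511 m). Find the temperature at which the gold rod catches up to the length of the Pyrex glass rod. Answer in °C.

T = 237.7 °C

L₁(1 + α₁ΔT) = L₂(1 + α₂ΔT) ⇒ ΔT = (L₂ − L₁)/(α₁L₁ − α₂L₂)
L₂ − L₁ = 1.1511 − 1.1483 = 2.80×10⁻³ m
α₁L₁ − α₂L₂ = 14.5×10⁻⁶×1.1483 − 33×10⁻⁷×1.1511 = 1.285172×10⁻⁵ m/K
ΔT = 2.80×10⁻³ / 1.285172×10⁻⁵ = 217.870 K
T = 19.8 + 217.870 = 237.670 °C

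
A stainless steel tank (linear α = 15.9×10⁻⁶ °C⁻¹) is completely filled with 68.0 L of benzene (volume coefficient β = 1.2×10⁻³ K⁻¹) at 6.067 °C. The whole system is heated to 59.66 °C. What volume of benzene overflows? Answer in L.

The tank also expands: β_container ≈ 3α = 4.77×10⁻⁵ /K
Net overflow = V₀(β_liq − 3α_cont)ΔT
β − 3α = 1.20×10⁻³ − 4.77×10⁻⁵ = 1.1523×10⁻³ /K; ΔT = 53.593 K
ΔV = 68.0 × 1.1523×10⁻³ × 53.593 = 4.20 L

4.20 L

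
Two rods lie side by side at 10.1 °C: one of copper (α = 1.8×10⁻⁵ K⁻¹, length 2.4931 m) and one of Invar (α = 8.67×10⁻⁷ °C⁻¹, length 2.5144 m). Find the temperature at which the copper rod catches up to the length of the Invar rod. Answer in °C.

L₁(1 + α₁ΔT) = L₂(1 + α₂ΔT) ⇒ ΔT = (L₂ − L₁)/(α₁L₁ − α₂L₂)
L₂ − L₁ = 2.5144 − 2.4931 = 2.13×10⁻² m
α₁L₁ − α₂L₂ = 1.8×10⁻⁵×2.4931 − 8.67×10⁻⁷×2.5144 = 4.26958152×10⁻⁵ m/K
ΔT = 2.13×10⁻² / 4.26958152×10⁻⁵ = 498.878 K
T = 10.1 + 498.878 = 508.978 °C

T = 509.0 °C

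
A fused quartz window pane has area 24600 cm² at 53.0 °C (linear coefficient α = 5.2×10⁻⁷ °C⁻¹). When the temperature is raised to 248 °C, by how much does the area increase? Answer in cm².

ΔA = 4.99 cm²

Area coefficient ≈ 2α; |ΔT| = 195.0 K
ΔA = 2αA₀ΔT = 2(5.2×10⁻⁷)(24600)(195.0) = 4.99 cm²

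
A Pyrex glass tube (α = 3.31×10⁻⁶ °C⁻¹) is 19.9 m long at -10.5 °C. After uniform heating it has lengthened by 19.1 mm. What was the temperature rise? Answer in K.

ΔL = αL₀ΔT ⇒ ΔT = ΔL / (αL₀)
ΔT = 19.1×10⁻³ m / (3.31×10⁻⁶ × 19.9 m) = 289.97 K

ΔT = 290 K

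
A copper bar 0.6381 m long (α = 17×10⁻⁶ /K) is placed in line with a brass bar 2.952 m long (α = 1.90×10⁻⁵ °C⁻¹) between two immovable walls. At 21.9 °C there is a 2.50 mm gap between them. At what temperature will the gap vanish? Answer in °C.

T = 59.2 °C

Gap closes when ΔL₁ + ΔL₂ = 2.50 mm = 2.50×10⁻³ m
(α₁L₁ + α₂L₂)ΔT = g
α₁L₁ + α₂L₂ = 17×10⁻⁶×0.6381 + 1.90×10⁻⁵×2.952 = 6.69357×10⁻⁵ m/K
ΔT = 2.50×10⁻³ / 6.69357×10⁻⁵ = 37.349 K
T = 21.9 + 37.349 = 59.249 °C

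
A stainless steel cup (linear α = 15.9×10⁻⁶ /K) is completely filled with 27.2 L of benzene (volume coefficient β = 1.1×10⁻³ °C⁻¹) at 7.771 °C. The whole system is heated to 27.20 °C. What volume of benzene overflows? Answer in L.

0.556 L

The cup also expands: β_container ≈ 3α = 4.77×10⁻⁵ /K
Net overflow = V₀(β_liq − 3α_cont)ΔT
β − 3α = 1.10×10⁻³ − 4.77×10⁻⁵ = 1.0523×10⁻³ /K; ΔT = 19.429 K
ΔV = 27.2 × 1.0523×10⁻³ × 19.429 = 0.556 L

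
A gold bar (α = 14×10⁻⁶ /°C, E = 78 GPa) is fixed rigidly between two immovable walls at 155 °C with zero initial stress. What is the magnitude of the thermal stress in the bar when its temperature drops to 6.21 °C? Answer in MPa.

σ = 162 MPa

Fully constrained: the free strain ε = αΔT is blocked, so σ = Eε = EαΔT.
|ΔT| = 148.79 K
σ = 78.0×10⁹ × 14×10⁻⁶ × 148.79 = 1.62×10⁸ Pa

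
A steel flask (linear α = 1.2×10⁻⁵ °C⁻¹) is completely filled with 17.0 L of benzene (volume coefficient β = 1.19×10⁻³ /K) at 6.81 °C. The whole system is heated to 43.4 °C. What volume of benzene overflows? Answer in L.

0.718 L

The flask also expands: β_container ≈ 3α = 3.6×10⁻⁵ /K
Net overflow = V₀(β_liq − 3α_cont)ΔT
β − 3α = 1.19×10⁻³ − 3.6×10⁻⁵ = 1.154×10⁻³ /K; ΔT = 36.59 K
ΔV = 17.0 × 1.154×10⁻³ × 36.59 = 0.718 L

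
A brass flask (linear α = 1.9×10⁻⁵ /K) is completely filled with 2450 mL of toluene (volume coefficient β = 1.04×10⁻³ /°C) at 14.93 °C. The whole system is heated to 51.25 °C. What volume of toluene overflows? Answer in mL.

The flask also expands: β_container ≈ 3α = 5.7×10⁻⁵ /K
Net overflow = V₀(β_liq − 3α_cont)ΔT
β − 3α = 1.04×10⁻³ − 5.7×10⁻⁵ = 9.83×10⁻⁴ /K; ΔT = 36.32 K
ΔV = 2450 × 9.83×10⁻⁴ × 36.32 = 87.5 mL

87.5 mL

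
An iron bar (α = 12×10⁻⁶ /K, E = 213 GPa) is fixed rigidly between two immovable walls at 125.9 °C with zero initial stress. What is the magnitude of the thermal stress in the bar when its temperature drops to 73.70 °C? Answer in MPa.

σ = 133 MPa

Fully constrained: the free strain ε = αΔT is blocked, so σ = Eε = EαΔT.
|ΔT| = 52.20 K
σ = 213×10⁹ × 12×10⁻⁶ × 52.20 = 1.33×10⁸ Pa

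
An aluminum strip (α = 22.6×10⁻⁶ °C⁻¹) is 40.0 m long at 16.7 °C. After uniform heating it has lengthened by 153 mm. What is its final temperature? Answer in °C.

ΔL = αL₀ΔT ⇒ ΔT = ΔL / (αL₀)
ΔT = 153×10⁻³ m / (22.6×10⁻⁶ × 40.0 m) = 169.25 K
T = 16.7 + 169.25 = 185.95 °C

T = 186 °C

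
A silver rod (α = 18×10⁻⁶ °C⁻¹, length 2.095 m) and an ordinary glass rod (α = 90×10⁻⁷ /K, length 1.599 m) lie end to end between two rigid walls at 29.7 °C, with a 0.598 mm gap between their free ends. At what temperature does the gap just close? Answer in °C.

α₁L₁ = 3.771×10⁻⁵ m/K, α₂L₂ = 1.4391×10⁻⁵ m/K → total 5.2101×10⁻⁵ m/K
ΔT = g/(α₁L₁+α₂L₂) = 5.98×10⁻⁴ / 5.2101×10⁻⁵ = 11.478 K
T = 29.7 + 11.478 = 41.178 °C

T = 41.2 °C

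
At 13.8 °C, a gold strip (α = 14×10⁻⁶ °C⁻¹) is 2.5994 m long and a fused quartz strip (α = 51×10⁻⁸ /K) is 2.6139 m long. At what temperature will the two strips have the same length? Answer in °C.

T = 427.4 °C

Equal length when α₁L₁ΔT − α₂L₂ΔT = L₂ − L₁ = 1.45×10⁻² m
α₁L₁ = 3.63916×10⁻⁵, α₂L₂ = 1.333089×10⁻⁶ → Δ(αL) = 3.5058511×10⁻⁵ m/K
ΔT = 1.45×10⁻² / 3.5058511×10⁻⁵ = 413.594 K, so T = 13.8 + 413.594 = 427.394 °C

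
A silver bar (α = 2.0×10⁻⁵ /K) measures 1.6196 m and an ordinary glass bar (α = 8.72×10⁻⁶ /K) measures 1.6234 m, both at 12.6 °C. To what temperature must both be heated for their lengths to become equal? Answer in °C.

T = 221.0 °C

Equal length when α₁L₁ΔT − α₂L₂ΔT = L₂ − L₁ = 3.80×10⁻³ m
α₁L₁ = 3.2392×10⁻⁵, α₂L₂ = 1.4156048×10⁻⁵ → Δ(αL) = 1.8235952×10⁻⁵ m/K
ΔT = 3.80×10⁻³ / 1.8235952×10⁻⁵ = 208.380 K, so T = 12.6 + 208.380 = 220.980 °C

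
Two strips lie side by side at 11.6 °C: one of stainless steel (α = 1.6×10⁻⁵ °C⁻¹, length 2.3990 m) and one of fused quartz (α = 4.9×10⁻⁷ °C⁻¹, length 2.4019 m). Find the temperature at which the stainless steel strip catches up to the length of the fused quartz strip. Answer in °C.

L₁(1 + α₁ΔT) = L₂(1 + α₂ΔT) ⇒ ΔT = (L₂ − L₁)/(α₁L₁ − α₂L₂)
L₂ − L₁ = 2.4019 − 2.3990 = 2.90×10⁻³ m
α₁L₁ − α₂L₂ = 1.6×10⁻⁵×2.3990 − 4.9×10⁻⁷×2.4019 = 3.7207069×10⁻⁵ m/K
ΔT = 2.90×10⁻³ / 3.7207069×10⁻⁵ = 77.9422 K
T = 11.6 + 77.9422 = 89.5422 °C

T = 89.54 °C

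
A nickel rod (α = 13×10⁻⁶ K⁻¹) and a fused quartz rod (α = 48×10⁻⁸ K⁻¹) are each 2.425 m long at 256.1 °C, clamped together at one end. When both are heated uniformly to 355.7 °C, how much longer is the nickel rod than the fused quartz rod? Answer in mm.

ΔT = 99.6 K
nickel: ΔL = 13×10⁻⁶ × 2.425 m × 99.6 = 3.1399×10⁻³ m = 3.1399 mm
fused quartz: ΔL = 48×10⁻⁸ × 2.425 m × 99.6 = 1.1593×10⁻⁴ m = 0.11593 mm
difference = 3.1399 − 0.11593 = 3.02397 mm

3.02 mm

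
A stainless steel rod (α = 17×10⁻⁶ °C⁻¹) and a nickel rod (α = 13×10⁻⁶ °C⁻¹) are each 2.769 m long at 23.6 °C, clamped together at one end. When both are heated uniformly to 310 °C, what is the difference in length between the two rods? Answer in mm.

3.17 mm

ΔT = 286.4 K
stainless steel: ΔL = 17×10⁻⁶ × 2.769 m × 286.4 = 1.3482×10⁻² m = 13.482 mm
nickel: ΔL = 13×10⁻⁶ × 2.769 m × 286.4 = 1.0310×10⁻² m = 10.310 mm
difference = 13.482 − 10.310 = 3.172 mm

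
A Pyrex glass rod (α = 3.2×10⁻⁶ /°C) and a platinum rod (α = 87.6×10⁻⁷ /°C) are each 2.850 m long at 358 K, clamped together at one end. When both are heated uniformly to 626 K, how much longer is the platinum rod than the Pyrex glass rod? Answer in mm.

4.25 mm

ΔT = 268 K
Pyrex glass: ΔL = 3.2×10⁻⁶ × 2.850 m × 268 = 2.4442×10⁻³ m = 2.4442 mm
platinum: ΔL = 87.6×10⁻⁷ × 2.850 m × 268 = 6.6909×10⁻³ m = 6.6909 mm
difference = 6.6909 − 2.4442 = 4.2467 mm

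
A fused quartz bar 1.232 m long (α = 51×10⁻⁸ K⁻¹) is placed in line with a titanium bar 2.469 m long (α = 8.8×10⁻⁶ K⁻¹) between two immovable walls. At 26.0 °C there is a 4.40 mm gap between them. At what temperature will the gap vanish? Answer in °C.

α₁L₁ = 6.2832×10⁻⁷ m/K, α₂L₂ = 2.17272×10⁻⁵ m/K → total 2.235552×10⁻⁵ m/K
ΔT = g/(α₁L₁+α₂L₂) = 4.40×10⁻³ / 2.235552×10⁻⁵ = 196.82 K
T = 26.0 + 196.82 = 222.82 °C

T = 223 °C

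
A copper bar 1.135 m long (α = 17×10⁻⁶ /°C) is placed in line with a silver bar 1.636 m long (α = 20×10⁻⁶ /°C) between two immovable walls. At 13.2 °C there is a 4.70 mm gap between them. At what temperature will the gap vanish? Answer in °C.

Gap closes when ΔL₁ + ΔL₂ = 4.70 mm = 4.70×10⁻³ m
(α₁L₁ + α₂L₂)ΔT = g
α₁L₁ + α₂L₂ = 17×10⁻⁶×1.135 + 20×10⁻⁶×1.636 = 5.2015×10⁻⁵ m/K
ΔT = 4.70×10⁻³ / 5.2015×10⁻⁵ = 90.36 K
T = 13.2 + 90.36 = 103.56 °C

T = 104 °C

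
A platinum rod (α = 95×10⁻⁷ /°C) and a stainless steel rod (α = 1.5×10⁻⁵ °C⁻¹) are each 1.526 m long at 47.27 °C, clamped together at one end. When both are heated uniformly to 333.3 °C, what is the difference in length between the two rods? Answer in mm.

ΔT = 286.03 K
platinum: ΔL = 95×10⁻⁷ × 1.526 m × 286.03 = 4.1466×10⁻³ m = 4.1466 mm
stainless steel: ΔL = 1.5×10⁻⁵ × 1.526 m × 286.03 = 6.5472×10⁻³ m = 6.5472 mm
difference = 6.5472 − 4.1466 = 2.4006 mm

2.40 mm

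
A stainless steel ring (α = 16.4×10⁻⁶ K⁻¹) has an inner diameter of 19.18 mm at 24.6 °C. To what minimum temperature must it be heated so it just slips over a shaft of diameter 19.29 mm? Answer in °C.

Required Δd = 19.29 − 19.18 = 0.11 mm
Δd = αd₀ΔT ⇒ ΔT = Δd/(αd₀) = 0.11 / (16.4×10⁻⁶ × 19.18) = 349.70 K
T_min = 24.6 + 349.70 = 374.30 °C

T = 374 °C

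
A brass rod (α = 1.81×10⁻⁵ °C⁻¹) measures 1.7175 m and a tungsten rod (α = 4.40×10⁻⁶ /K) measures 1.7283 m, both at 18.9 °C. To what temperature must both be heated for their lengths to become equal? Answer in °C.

T = 478.8 °C

L₁(1 + α₁ΔT) = L₂(1 + α₂ΔT) ⇒ ΔT = (L₂ − L₁)/(α₁L₁ − α₂L₂)
L₂ − L₁ = 1.7283 − 1.7175 = 1.08×10⁻² m
α₁L₁ − α₂L₂ = 1.81×10⁻⁵×1.7175 − 4.40×10⁻⁶×1.7283 = 2.348223×10⁻⁵ m/K
ΔT = 1.08×10⁻² / 2.348223×10⁻⁵ = 459.922 K
T = 18.9 + 459.922 = 478.822 °C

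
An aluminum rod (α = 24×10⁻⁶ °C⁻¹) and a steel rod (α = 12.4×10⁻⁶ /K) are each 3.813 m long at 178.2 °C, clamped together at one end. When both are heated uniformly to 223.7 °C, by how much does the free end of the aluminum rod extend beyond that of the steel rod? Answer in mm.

ΔT = 45.5 K
aluminum: ΔL = 24×10⁻⁶ × 3.813 m × 45.5 = 4.1638×10⁻³ m = 4.1638 mm
steel: ΔL = 12.4×10⁻⁶ × 3.813 m × 45.5 = 2.1513×10⁻³ m = 2.1513 mm
difference = 4.1638 − 2.1513 = 2.0125 mm

2.01 mm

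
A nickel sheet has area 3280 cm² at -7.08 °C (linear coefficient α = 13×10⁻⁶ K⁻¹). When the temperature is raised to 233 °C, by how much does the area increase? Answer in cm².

Area coefficient ≈ 2α; |ΔT| = 240.08 K
ΔA = 2αA₀ΔT = 2(13×10⁻⁶)(3280)(240.08) = 20.5 cm²

ΔA = 20.5 cm²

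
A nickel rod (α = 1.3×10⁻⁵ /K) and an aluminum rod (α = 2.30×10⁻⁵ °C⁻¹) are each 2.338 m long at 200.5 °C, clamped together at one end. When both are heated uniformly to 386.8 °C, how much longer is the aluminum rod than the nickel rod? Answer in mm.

4.36 mm

ΔT = 186.3 K
nickel: ΔL = 1.3×10⁻⁵ × 2.338 m × 186.3 = 5.6624×10⁻³ m = 5.6624 mm
aluminum: ΔL = 2.30×10⁻⁵ × 2.338 m × 186.3 = 1.0018×10⁻² m = 10.018 mm
difference = 10.018 − 5.6624 = 4.3556 mm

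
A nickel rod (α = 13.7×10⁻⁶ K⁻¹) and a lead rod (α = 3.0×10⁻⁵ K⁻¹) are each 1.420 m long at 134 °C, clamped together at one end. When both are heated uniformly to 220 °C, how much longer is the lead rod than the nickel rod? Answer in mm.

ΔT = 86 K
nickel: ΔL = 13.7×10⁻⁶ × 1.420 m × 86 = 1.6730×10⁻³ m = 1.6730 mm
lead: ΔL = 3.0×10⁻⁵ × 1.420 m × 86 = 3.6636×10⁻³ m = 3.6636 mm
difference = 3.6636 − 1.6730 = 1.9906 mm

1.99 mm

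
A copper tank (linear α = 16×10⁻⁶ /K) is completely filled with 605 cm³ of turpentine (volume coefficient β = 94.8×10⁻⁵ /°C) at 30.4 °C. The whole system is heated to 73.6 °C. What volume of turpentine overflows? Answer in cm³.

23.5 cm³

The tank also expands: β_container ≈ 3α = 4.8×10⁻⁵ /K
Net overflow = V₀(β_liq − 3α_cont)ΔT
β − 3α = 9.48×10⁻⁴ − 4.8×10⁻⁵ = 9.00×10⁻⁴ /K; ΔT = 43.2 K
ΔV = 605 × 9.00×10⁻⁴ × 43.2 = 23.5 cm³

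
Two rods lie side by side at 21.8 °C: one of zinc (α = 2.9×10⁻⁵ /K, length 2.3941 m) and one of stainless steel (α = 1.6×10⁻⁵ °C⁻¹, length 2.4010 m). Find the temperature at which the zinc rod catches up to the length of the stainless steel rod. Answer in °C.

Equal length when α₁L₁ΔT − α₂L₂ΔT = L₂ − L₁ = 6.90×10⁻³ m
α₁L₁ = 6.94289×10⁻⁵, α₂L₂ = 3.8416×10⁻⁵ → Δ(αL) = 3.10129×10⁻⁵ m/K
ΔT = 6.90×10⁻³ / 3.10129×10⁻⁵ = 222.488 K, so T = 21.8 + 222.488 = 244.288 °C

T = 244.3 °C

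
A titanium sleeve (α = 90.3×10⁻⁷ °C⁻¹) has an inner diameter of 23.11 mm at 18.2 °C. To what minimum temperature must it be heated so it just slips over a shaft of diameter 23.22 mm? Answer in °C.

Required Δd = 23.22 − 23.11 = 0.11 mm
Δd = αd₀ΔT ⇒ ΔT = Δd/(αd₀) = 0.11 / (90.3×10⁻⁷ × 23.11) = 527.11 K
T_min = 18.2 + 527.11 = 545.31 °C

T = 545 °C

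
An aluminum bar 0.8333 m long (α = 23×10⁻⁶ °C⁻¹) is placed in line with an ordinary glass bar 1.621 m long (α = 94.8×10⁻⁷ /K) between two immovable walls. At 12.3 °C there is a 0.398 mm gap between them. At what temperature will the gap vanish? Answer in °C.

T = 23.8 °C

Gap closes when ΔL₁ + ΔL₂ = 0.398 mm = 3.98×10⁻⁴ m
(α₁L₁ + α₂L₂)ΔT = g
α₁L₁ + α₂L₂ = 23×10⁻⁶×0.8333 + 94.8×10⁻⁷×1.621 = 3.453298×10⁻⁵ m/K
ΔT = 3.98×10⁻⁴ / 3.453298×10⁻⁵ = 11.525 K
T = 12.3 + 11.525 = 23.825 °C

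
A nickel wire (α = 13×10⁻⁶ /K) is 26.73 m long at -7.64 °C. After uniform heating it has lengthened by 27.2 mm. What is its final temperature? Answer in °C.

ΔL = αL₀ΔT ⇒ ΔT = ΔL / (αL₀)
ΔT = 27.2×10⁻³ m / (13×10⁻⁶ × 26.73 m) = 78.276 K
T = -7.64 + 78.276 = 70.636 °C

T = 70.6 °C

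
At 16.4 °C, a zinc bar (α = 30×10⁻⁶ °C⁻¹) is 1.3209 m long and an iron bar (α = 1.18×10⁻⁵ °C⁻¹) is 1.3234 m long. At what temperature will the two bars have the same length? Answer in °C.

Equal length when α₁L₁ΔT − α₂L₂ΔT = L₂ − L₁ = 2.50×10⁻³ m
α₁L₁ = 3.9627×10⁻⁵, α₂L₂ = 1.561612×10⁻⁵ → Δ(αL) = 2.401088×10⁻⁵ m/K
ΔT = 2.50×10⁻³ / 2.401088×10⁻⁵ = 104.119 K, so T = 16.4 + 104.119 = 120.519 °C

T = 120.5 °C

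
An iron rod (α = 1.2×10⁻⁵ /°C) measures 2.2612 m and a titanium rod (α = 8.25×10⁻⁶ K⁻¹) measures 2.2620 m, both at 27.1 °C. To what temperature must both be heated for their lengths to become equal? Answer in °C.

T = 121.5 °C

Equal length when α₁L₁ΔT − α₂L₂ΔT = L₂ − L₁ = 8.00×10⁻⁴ m
α₁L₁ = 2.71344×10⁻⁵, α₂L₂ = 1.86615×10⁻⁵ → Δ(αL) = 8.4729×10⁻⁶ m/K
ΔT = 8.00×10⁻⁴ / 8.4729×10⁻⁶ = 94.419 K, so T = 27.1 + 94.419 = 121.519 °C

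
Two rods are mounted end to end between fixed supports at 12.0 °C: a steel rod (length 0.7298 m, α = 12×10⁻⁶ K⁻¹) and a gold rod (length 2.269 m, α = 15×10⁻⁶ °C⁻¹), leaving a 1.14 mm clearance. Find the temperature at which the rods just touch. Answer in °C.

T = 38.6 °C

α₁L₁ = 8.7576×10⁻⁶ m/K, α₂L₂ = 3.4035×10⁻⁵ m/K → total 4.27926×10⁻⁵ m/K
ΔT = g/(α₁L₁+α₂L₂) = 1.14×10⁻³ / 4.27926×10⁻⁵ = 26.640 K
T = 12.0 + 26.640 = 38.640 °C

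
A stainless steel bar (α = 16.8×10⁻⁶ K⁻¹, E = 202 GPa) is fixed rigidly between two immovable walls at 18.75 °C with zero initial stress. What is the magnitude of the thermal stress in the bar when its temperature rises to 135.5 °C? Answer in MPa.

σ = 396 MPa

Fully constrained: the free strain ε = αΔT is blocked, so σ = Eε = EαΔT.
|ΔT| = 116.75 K
σ = 202×10⁹ × 16.8×10⁻⁶ × 116.75 = 3.96×10⁸ Pa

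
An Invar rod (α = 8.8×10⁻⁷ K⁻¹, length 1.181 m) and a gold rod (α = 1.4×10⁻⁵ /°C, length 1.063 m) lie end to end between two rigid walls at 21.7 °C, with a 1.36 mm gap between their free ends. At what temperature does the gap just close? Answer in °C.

α₁L₁ = 1.03928×10⁻⁶ m/K, α₂L₂ = 1.4882×10⁻⁵ m/K → total 1.592128×10⁻⁵ m/K
ΔT = g/(α₁L₁+α₂L₂) = 1.36×10⁻³ / 1.592128×10⁻⁵ = 85.42 K
T = 21.7 + 85.42 = 107.12 °C

T = 107 °C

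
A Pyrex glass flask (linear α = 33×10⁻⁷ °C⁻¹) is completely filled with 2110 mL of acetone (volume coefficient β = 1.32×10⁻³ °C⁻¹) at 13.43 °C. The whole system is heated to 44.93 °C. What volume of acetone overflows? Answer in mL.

The flask also expands: β_container ≈ 3α = 9.9×10⁻⁶ /K
Net overflow = V₀(β_liq − 3α_cont)ΔT
β − 3α = 1.32×10⁻³ − 9.9×10⁻⁶ = 1.3101×10⁻³ /K; ΔT = 31.50 K
ΔV = 2110 × 1.3101×10⁻³ × 31.50 = 87.1 mL

87.1 mL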